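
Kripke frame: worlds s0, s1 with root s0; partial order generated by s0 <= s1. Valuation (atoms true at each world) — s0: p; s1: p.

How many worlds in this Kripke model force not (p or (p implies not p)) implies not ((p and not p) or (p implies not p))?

s0: forces it.
s1: forces it.
Worlds forcing the formula: {s0, s1}.

2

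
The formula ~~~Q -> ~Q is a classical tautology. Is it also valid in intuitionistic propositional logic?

This is triple-negation reduction, which is intuitionistically derivable.
Assume ~~~Q and suppose Q. Then ~~Q (double-negation introduction), contradicting ~~~Q. So ~Q.

Yes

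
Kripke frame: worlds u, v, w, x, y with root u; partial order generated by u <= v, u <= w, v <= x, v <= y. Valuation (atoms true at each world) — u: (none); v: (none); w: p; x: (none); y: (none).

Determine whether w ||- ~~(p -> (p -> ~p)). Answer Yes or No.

No

w ||-/- ~~(p -> (p -> ~p)) since w is accessible from w and w ||- ~(p -> (p -> ~p)).
w ||- ~(p -> (p -> ~p)): no world accessible from w forces p -> (p -> ~p).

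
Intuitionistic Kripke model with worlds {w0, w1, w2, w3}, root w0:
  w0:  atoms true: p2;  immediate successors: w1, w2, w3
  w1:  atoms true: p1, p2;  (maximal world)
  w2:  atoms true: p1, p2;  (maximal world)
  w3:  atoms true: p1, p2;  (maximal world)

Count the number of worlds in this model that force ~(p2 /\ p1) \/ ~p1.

0

w0: does not force it — w0 ||-/- ~(p2 /\ p1) \/ ~p1: neither disjunct is forced at w0.
w1: does not force it.
w2: does not force it.
w3: does not force it.
Worlds forcing the formula: { }.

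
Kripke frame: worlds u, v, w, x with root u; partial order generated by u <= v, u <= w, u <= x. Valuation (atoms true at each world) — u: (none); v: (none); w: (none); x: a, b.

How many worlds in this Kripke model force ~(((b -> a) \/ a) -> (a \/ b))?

2

u: does not force it — u ||-/- ~(((b -> a) \/ a) -> (a \/ b)) since x is accessible from u and x ||- ((b -> a) \/ a) -> (a \/ b).
v: forces it.
w: forces it.
x: does not force it — x ||-/- ~(((b -> a) \/ a) -> (a \/ b)) since x is accessible from x and x ||- ((b -> a) \/ a) -> (a \/ b).
Worlds forcing the formula: {v, w}.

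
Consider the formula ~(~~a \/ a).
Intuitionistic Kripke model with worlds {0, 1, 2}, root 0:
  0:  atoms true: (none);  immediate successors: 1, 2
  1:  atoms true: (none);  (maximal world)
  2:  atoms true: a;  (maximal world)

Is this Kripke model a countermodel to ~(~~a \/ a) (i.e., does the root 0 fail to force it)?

Yes

0 ||-/- ~(~~a \/ a) since 2 is accessible from 0 and 2 ||- ~~a \/ a.
2 ||- ~~a \/ a via the disjunct ~~a.
So the root 0 does not force ~(~~a \/ a); the model is a countermodel.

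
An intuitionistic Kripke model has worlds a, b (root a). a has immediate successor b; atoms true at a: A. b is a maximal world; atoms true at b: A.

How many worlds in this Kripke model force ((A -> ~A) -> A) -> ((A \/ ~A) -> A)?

2

a: forces it.
b: forces it.
Worlds forcing the formula: {a, b}.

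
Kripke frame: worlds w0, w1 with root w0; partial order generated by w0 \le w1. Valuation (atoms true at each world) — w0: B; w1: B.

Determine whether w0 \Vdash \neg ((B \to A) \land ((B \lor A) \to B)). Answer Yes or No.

w0 \Vdash \neg ((B \to A) \land ((B \lor A) \to B)): no world accessible from w0 forces (B \to A) \land ((B \lor A) \to B).

Yes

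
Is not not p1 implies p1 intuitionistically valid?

This is double-negation elimination, which is not intuitionistically valid.
A Kripke countermodel: worlds u, v; order generated by u <= v; atoms true at each world — u:{}; v:{p1}.
u does not force not not p1 implies p1: already at u itself, u forces not not p1 but u does not force p1.
u lacks atom p1, so u does not force p1.
So the root u does not force the formula.

No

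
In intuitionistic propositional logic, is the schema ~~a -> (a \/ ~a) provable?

This is a variant of double-negation elimination (deriving excluded middle from double negation), which is not intuitionistically valid.
A Kripke countermodel: worlds u, v; order generated by u <= v; atoms true at each world — u:{}; v:{a}.
u ||-/- ~~a -> (a \/ ~a): already at u itself, u ||- ~~a but u ||-/- a \/ ~a.
u ||-/- a \/ ~a: neither disjunct is forced at u.
u lacks atom a, so u ||-/- a.
So the root u does not force the formula.

No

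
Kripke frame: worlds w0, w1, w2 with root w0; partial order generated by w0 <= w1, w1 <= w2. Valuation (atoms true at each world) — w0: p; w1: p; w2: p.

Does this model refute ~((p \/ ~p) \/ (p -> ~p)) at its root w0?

Yes

w0 ||-/- ~((p \/ ~p) \/ (p -> ~p)) since w0 is accessible from w0 and w0 ||- (p \/ ~p) \/ (p -> ~p).
w0 ||- (p \/ ~p) \/ (p -> ~p) via the disjunct p \/ ~p.
So the root w0 does not force ~((p \/ ~p) \/ (p -> ~p)); the model is a countermodel.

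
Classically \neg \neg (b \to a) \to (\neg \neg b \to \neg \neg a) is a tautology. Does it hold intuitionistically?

This is the distribution of double negation over implication, which is intuitionistically derivable.
Assume \neg \neg (b \to a) and \neg \neg b; suppose \neg a. Then b \to a would give \neg b (by contraposition), contradicting \neg \neg b; so \neg (b \to a), contradicting \neg \neg (b \to a). Hence \neg \neg a.

Yes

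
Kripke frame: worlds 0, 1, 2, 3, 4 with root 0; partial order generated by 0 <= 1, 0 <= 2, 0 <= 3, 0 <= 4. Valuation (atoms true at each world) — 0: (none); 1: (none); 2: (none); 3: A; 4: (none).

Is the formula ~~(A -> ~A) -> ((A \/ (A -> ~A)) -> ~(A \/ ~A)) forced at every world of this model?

No

Not every world: 0 ||-/- ~~(A -> ~A) -> ((A \/ (A -> ~A)) -> ~(A \/ ~A)).
0 ||-/- ~~(A -> ~A) -> ((A \/ (A -> ~A)) -> ~(A \/ ~A)): at the accessible world 1, 1 ||- ~~(A -> ~A) but 1 ||-/- (A \/ (A -> ~A)) -> ~(A \/ ~A).
1 ||-/- (A \/ (A -> ~A)) -> ~(A \/ ~A): already at 1 itself, 1 ||- A \/ (A -> ~A) but 1 ||-/- ~(A \/ ~A).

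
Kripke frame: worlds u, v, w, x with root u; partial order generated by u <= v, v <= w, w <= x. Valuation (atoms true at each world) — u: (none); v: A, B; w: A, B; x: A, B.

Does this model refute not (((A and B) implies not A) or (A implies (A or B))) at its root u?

Yes

u does not force not (((A and B) implies not A) or (A implies (A or B))) since u is accessible from u and u forces ((A and B) implies not A) or (A implies (A or B)).
u forces ((A and B) implies not A) or (A implies (A or B)) via the disjunct A implies (A or B).
So the root u does not force not (((A and B) implies not A) or (A implies (A or B))); the model is a countermodel.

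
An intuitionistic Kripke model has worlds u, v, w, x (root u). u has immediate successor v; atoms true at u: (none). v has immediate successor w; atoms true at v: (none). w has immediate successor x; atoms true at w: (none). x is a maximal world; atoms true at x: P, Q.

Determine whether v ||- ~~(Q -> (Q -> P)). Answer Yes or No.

Yes

v ||- ~~(Q -> (Q -> P)): no world accessible from v forces ~(Q -> (Q -> P)).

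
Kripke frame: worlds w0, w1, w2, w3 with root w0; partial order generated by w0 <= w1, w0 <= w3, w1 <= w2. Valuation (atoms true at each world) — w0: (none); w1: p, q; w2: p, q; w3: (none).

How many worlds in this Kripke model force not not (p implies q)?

w0: forces it.
w1: forces it.
w2: forces it.
w3: forces it.
Worlds forcing the formula: {w0, w1, w2, w3}.

4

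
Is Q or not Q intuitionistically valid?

This is the law of excluded middle, which is not intuitionistically valid.
A Kripke countermodel: worlds u, v; order generated by u <= v; atoms true at each world — u:{}; v:{Q}.
u does not force Q or not Q: neither disjunct is forced at u.
u lacks atom Q, so u does not force Q.
So the root u does not force the formula.

No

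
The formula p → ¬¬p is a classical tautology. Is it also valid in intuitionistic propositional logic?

This is double-negation introduction, which is intuitionistically derivable.
If a world forces p then every accessible world forces p (persistence), so none forces ¬p; hence ¬¬p.

Yes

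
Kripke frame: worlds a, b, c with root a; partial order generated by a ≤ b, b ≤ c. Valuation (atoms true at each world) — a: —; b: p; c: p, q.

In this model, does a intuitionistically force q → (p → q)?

a ⊩ q → (p → q): every world accessible from a that forces q (namely c) also forces p → q.

Yes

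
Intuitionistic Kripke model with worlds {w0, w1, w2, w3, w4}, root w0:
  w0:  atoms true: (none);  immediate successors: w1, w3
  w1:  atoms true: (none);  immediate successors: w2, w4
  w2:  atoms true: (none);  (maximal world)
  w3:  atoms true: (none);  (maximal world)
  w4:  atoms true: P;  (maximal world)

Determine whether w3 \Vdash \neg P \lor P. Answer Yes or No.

Yes

w3 \Vdash \neg P \lor P via the disjunct \neg P.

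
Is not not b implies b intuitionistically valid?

No

This is double-negation elimination, which is not intuitionistically valid.
A Kripke countermodel: worlds w0, w1; order generated by w0 <= w1; atoms true at each world — w0:{}; w1:{b}.
w0 does not force not not b implies b: already at w0 itself, w0 forces not not b but w0 does not force b.
w0 lacks atom b, so w0 does not force b.
So the root w0 does not force the formula.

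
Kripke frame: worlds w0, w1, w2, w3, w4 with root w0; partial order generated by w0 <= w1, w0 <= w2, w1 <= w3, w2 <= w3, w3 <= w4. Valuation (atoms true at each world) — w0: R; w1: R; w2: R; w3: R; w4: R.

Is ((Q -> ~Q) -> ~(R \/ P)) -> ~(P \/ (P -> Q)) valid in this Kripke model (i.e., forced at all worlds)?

w0 ||- ((Q -> ~Q) -> ~(R \/ P)) -> ~(P \/ (P -> Q)) vacuously: no world accessible from w0 forces the antecedent (Q -> ~Q) -> ~(R \/ P).
Since the root w0 forces ((Q -> ~Q) -> ~(R \/ P)) -> ~(P \/ (P -> Q)) and forcing is persistent (monotone upward), every world forces it.

Yes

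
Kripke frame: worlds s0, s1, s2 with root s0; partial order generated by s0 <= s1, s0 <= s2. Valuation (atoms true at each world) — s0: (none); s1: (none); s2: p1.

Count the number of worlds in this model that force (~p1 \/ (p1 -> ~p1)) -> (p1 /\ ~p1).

s0: does not force it — s0 ||-/- (~p1 \/ (p1 -> ~p1)) -> (p1 /\ ~p1): at the accessible world s1, s1 ||- ~p1 \/ (p1 -> ~p1) but s1 ||-/- p1 /\ ~p1.
s1: does not force it.
s2: forces it.
Worlds forcing the formula: {s2}.

1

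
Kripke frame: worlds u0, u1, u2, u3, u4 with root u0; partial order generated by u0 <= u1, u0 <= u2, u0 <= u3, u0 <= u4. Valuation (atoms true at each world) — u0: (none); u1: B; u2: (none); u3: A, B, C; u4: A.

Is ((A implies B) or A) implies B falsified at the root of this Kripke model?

Yes

u0 does not force ((A implies B) or A) implies B: at the accessible world u2, u2 forces (A implies B) or A but u2 does not force B.
u2 lacks atom B, so u2 does not force B.
So the root u0 does not force ((A implies B) or A) implies B; the model is a countermodel.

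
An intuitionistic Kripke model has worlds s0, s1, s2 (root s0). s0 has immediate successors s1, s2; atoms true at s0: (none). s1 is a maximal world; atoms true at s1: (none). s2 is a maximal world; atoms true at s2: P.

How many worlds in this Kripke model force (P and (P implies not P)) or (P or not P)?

s0: does not force it — s0 does not force (P and (P implies not P)) or (P or not P): neither disjunct is forced at s0.
s1: forces it.
s2: forces it.
Worlds forcing the formula: {s1, s2}.

2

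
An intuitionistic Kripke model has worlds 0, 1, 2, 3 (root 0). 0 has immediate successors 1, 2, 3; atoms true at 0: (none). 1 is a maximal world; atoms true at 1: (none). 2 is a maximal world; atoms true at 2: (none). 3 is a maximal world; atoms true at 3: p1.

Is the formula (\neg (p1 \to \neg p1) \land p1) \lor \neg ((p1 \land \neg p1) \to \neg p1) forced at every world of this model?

Not every world: 0 \nVdash (\neg (p1 \to \neg p1) \land p1) \lor \neg ((p1 \land \neg p1) \to \neg p1).
0 \nVdash (\neg (p1 \to \neg p1) \land p1) \lor \neg ((p1 \land \neg p1) \to \neg p1): neither disjunct is forced at 0.
0 \nVdash \neg (p1 \to \neg p1) \land p1 since 0 fails \neg (p1 \to \neg p1).

No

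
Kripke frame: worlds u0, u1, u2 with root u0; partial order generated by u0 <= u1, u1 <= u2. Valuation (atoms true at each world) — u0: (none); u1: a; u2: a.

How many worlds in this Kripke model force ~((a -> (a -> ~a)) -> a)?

u0: does not force it — u0 ||-/- ~((a -> (a -> ~a)) -> a) since u0 is accessible from u0 and u0 ||- (a -> (a -> ~a)) -> a.
u1: does not force it — u1 ||-/- ~((a -> (a -> ~a)) -> a) since u1 is accessible from u1 and u1 ||- (a -> (a -> ~a)) -> a.
u2: does not force it.
Worlds forcing the formula: { }.

0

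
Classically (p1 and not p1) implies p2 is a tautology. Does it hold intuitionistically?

This is an instance of ex falso quodlibet, which is intuitionistically derivable.
No world can force both p1 and not p1, so the antecedent p1 and not p1 is never forced and the implication holds vacuously at every world.

Yes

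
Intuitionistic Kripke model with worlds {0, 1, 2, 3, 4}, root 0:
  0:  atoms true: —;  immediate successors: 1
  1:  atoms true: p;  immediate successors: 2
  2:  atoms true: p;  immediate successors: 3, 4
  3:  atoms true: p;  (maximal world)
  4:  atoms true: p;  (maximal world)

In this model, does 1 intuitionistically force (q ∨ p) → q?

1 ⊮ (q ∨ p) → q: already at 1 itself, 1 ⊩ q ∨ p but 1 ⊮ q.
1 lacks atom q, so 1 ⊮ q.

No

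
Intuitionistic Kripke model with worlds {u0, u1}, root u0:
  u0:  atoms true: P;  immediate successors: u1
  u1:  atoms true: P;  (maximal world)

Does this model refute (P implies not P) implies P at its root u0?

No

u0 forces (P implies not P) implies P vacuously: no world accessible from u0 forces the antecedent P implies not P.
So the root u0 forces (P implies not P) implies P; the model is not a countermodel.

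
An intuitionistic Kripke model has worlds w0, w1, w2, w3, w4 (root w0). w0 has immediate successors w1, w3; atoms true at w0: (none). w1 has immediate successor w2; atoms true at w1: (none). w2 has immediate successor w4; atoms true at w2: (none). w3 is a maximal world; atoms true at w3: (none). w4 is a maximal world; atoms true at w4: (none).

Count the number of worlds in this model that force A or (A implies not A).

w0: forces it.
w1: forces it.
w2: forces it.
w3: forces it.
w4: forces it.
Worlds forcing the formula: {w0, w1, w2, w3, w4}.

5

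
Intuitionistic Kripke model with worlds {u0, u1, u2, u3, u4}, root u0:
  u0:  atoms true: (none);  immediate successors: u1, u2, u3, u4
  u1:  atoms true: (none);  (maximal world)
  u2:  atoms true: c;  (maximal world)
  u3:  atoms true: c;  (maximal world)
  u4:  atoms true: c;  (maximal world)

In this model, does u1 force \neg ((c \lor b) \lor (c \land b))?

Yes

u1 \Vdash \neg ((c \lor b) \lor (c \land b)): no world accessible from u1 forces (c \lor b) \lor (c \land b).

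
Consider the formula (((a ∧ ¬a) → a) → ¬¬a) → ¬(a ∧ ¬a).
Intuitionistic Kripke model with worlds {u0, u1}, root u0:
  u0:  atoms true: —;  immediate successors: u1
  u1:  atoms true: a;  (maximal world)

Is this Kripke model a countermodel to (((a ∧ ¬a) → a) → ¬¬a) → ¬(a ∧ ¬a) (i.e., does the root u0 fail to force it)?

No

u0 ⊩ (((a ∧ ¬a) → a) → ¬¬a) → ¬(a ∧ ¬a): every world accessible from u0 that forces ((a ∧ ¬a) → a) → ¬¬a (namely u0, u1) also forces ¬(a ∧ ¬a).
So the root u0 forces (((a ∧ ¬a) → a) → ¬¬a) → ¬(a ∧ ¬a); the model is not a countermodel.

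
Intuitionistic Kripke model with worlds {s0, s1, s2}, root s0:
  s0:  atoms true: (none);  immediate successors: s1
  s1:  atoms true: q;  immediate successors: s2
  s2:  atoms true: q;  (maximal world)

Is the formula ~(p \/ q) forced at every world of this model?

No

Not every world: s0 ||-/- ~(p \/ q).
s0 ||-/- ~(p \/ q) since s1 is accessible from s0 and s1 ||- p \/ q.
s1 ||- p \/ q via the disjunct q.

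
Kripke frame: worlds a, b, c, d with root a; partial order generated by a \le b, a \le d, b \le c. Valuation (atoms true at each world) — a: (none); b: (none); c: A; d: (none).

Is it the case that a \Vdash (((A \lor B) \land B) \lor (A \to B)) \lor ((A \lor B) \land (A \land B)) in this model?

No

a \nVdash (((A \lor B) \land B) \lor (A \to B)) \lor ((A \lor B) \land (A \land B)): neither disjunct is forced at a.
a \nVdash ((A \lor B) \land B) \lor (A \to B): neither disjunct is forced at a.
a \nVdash (A \lor B) \land B since a fails A \lor B.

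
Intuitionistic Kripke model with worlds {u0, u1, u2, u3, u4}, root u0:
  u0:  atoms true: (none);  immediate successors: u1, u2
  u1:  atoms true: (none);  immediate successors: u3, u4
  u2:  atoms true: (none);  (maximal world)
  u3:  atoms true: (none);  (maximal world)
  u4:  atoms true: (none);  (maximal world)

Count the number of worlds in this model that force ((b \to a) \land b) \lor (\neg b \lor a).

5

u0: forces it.
u1: forces it.
u2: forces it.
u3: forces it.
u4: forces it.
Worlds forcing the formula: {u0, u1, u2, u3, u4}.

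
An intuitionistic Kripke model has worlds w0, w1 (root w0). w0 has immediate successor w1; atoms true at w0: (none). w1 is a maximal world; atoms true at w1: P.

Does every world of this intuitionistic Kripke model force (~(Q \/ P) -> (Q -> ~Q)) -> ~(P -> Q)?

w0 ||- (~(Q \/ P) -> (Q -> ~Q)) -> ~(P -> Q): every world accessible from w0 that forces ~(Q \/ P) -> (Q -> ~Q) (namely w0, w1) also forces ~(P -> Q).
Since the root w0 forces (~(Q \/ P) -> (Q -> ~Q)) -> ~(P -> Q) and forcing is persistent (monotone upward), every world forces it.

Yes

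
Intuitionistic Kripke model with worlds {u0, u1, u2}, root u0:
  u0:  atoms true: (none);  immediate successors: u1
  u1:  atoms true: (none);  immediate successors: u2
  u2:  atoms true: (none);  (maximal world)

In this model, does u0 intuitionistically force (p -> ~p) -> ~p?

Yes

u0 ||- (p -> ~p) -> ~p: every world accessible from u0 that forces p -> ~p (namely u0, u1, u2) also forces ~p.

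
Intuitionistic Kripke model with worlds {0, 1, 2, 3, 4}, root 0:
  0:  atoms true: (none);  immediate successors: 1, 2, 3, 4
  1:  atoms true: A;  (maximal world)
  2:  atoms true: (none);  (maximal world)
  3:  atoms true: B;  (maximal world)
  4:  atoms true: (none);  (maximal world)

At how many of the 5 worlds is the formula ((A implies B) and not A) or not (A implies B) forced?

0: does not force it — 0 does not force ((A implies B) and not A) or not (A implies B): neither disjunct is forced at 0.
1: forces it.
2: forces it.
3: forces it.
4: forces it.
Worlds forcing the formula: {1, 2, 3, 4}.

4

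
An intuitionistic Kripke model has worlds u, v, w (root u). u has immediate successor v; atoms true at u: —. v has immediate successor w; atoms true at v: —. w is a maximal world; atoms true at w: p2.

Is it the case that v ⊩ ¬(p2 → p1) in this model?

v ⊩ ¬(p2 → p1): no world accessible from v forces p2 → p1.

Yes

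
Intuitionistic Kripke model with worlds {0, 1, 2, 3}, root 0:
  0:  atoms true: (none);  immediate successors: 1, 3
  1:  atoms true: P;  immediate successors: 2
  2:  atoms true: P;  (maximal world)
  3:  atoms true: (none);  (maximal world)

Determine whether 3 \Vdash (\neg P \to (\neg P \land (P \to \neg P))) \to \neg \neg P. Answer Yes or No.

3 \nVdash (\neg P \to (\neg P \land (P \to \neg P))) \to \neg \neg P: already at 3 itself, 3 \Vdash \neg P \to (\neg P \land (P \to \neg P)) but 3 \nVdash \neg \neg P.
3 \nVdash \neg \neg P since 3 is accessible from 3 and 3 \Vdash \neg P.
3 \Vdash \neg P: no world accessible from 3 forces P.

No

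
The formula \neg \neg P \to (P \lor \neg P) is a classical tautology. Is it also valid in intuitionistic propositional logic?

This is a variant of double-negation elimination (deriving excluded middle from double negation), which is not intuitionistically valid.
A Kripke countermodel: worlds s0, s1; order generated by s0 \le s1; atoms true at each world — s0:{}; s1:{P}.
s0 \nVdash \neg \neg P \to (P \lor \neg P): already at s0 itself, s0 \Vdash \neg \neg P but s0 \nVdash P \lor \neg P.
s0 \nVdash P \lor \neg P: neither disjunct is forced at s0.
s0 lacks atom P, so s0 \nVdash P.
So the root s0 does not force the formula.

No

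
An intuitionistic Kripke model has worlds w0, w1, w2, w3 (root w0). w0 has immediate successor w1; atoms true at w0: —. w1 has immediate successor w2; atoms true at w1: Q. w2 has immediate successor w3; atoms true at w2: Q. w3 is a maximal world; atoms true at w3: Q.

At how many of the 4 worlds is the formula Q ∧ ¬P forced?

w0: does not force it — w0 ⊮ Q ∧ ¬P since w0 fails Q.
w1: forces it.
w2: forces it.
w3: forces it.
Worlds forcing the formula: {w1, w2, w3}.

3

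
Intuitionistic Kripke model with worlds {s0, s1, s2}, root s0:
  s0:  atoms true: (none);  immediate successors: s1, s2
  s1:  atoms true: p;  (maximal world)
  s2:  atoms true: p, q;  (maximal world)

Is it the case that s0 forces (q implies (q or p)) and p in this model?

No

s0 does not force (q implies (q or p)) and p since s0 fails p.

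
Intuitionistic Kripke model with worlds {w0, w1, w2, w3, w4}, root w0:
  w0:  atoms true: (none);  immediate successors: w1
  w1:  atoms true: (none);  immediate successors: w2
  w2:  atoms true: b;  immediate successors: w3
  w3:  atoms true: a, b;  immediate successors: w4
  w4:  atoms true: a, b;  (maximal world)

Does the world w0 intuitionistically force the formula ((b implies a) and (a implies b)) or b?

w0 does not force ((b implies a) and (a implies b)) or b: neither disjunct is forced at w0.
w0 does not force (b implies a) and (a implies b) since w0 fails b implies a.

No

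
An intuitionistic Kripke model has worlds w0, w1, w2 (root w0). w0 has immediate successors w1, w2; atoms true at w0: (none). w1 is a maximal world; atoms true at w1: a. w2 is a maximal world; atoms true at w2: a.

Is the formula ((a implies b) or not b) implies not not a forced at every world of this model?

w0 forces ((a implies b) or not b) implies not not a: every world accessible from w0 that forces (a implies b) or not b (namely w0, w1, w2) also forces not not a.
Since the root w0 forces ((a implies b) or not b) implies not not a and forcing is persistent (monotone upward), every world forces it.

Yes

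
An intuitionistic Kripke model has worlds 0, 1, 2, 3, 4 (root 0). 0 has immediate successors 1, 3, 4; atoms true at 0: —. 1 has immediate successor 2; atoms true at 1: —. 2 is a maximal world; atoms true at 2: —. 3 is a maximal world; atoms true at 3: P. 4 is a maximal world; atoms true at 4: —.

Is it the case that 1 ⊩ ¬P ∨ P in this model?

Yes

1 ⊩ ¬P ∨ P via the disjunct ¬P.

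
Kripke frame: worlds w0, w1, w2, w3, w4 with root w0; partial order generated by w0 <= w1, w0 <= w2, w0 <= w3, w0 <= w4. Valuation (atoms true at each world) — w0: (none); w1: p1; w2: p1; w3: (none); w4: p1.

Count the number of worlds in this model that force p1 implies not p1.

w0: does not force it — w0 does not force p1 implies not p1: at the accessible world w1, w1 forces p1 but w1 does not force not p1.
w1: does not force it.
w2: does not force it.
w3: forces it.
w4: does not force it.
Worlds forcing the formula: {w3}.

1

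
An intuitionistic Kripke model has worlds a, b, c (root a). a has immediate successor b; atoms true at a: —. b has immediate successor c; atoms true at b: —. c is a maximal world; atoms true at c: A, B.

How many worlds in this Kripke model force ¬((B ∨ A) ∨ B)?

0

a: does not force it — a ⊮ ¬((B ∨ A) ∨ B) since c is accessible from a and c ⊩ (B ∨ A) ∨ B.
b: does not force it.
c: does not force it.
Worlds forcing the formula: { }.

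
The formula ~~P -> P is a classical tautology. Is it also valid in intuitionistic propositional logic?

This is double-negation elimination, which is not intuitionistically valid.
A Kripke countermodel: worlds u, v; order generated by u <= v; atoms true at each world — u:{}; v:{P}.
u ||-/- ~~P -> P: already at u itself, u ||- ~~P but u ||-/- P.
u lacks atom P, so u ||-/- P.
So the root u does not force the formula.

No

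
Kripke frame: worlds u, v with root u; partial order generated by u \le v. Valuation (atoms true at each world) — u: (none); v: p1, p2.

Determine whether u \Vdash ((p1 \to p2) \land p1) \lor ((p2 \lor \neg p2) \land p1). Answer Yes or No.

No

u \nVdash ((p1 \to p2) \land p1) \lor ((p2 \lor \neg p2) \land p1): neither disjunct is forced at u.
u \nVdash (p1 \to p2) \land p1 since u fails p1.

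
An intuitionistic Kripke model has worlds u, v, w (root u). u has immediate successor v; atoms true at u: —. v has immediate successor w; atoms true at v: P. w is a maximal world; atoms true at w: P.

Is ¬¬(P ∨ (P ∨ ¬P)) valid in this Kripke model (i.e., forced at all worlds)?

u ⊩ ¬¬(P ∨ (P ∨ ¬P)): no world accessible from u forces ¬(P ∨ (P ∨ ¬P)).
Since the root u forces ¬¬(P ∨ (P ∨ ¬P)) and forcing is persistent (monotone upward), every world forces it.

Yes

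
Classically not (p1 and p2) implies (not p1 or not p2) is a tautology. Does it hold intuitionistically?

No

This is the constructively invalid direction of De Morgan's law for conjunction, which is not intuitionistically valid.
A Kripke countermodel: worlds s0, s1, s2; order generated by s0 <= s1, s0 <= s2; atoms true at each world — s0:{}; s1:{p1}; s2:{p2}.
s0 does not force not (p1 and p2) implies (not p1 or not p2): already at s0 itself, s0 forces not (p1 and p2) but s0 does not force not p1 or not p2.
s0 does not force not p1 or not p2: neither disjunct is forced at s0.
s0 does not force not p1 since s1 is accessible from s0 and s1 forces p1.
So the root s0 does not force the formula.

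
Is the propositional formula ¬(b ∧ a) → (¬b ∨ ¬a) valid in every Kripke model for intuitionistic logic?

No

This is the constructively invalid direction of De Morgan's law for conjunction, which is not intuitionistically valid.
A Kripke countermodel: worlds 0, 1, 2; order generated by 0 ≤ 1, 0 ≤ 2; atoms true at each world — 0:{}; 1:{b}; 2:{a}.
0 ⊮ ¬(b ∧ a) → (¬b ∨ ¬a): already at 0 itself, 0 ⊩ ¬(b ∧ a) but 0 ⊮ ¬b ∨ ¬a.
0 ⊮ ¬b ∨ ¬a: neither disjunct is forced at 0.
0 ⊮ ¬b since 1 is accessible from 0 and 1 ⊩ b.
So the root 0 does not force the formula.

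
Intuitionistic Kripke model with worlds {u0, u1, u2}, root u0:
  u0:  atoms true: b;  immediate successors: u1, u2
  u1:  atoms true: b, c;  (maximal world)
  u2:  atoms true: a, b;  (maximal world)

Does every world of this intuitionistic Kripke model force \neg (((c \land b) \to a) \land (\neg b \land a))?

Yes

u0 \Vdash \neg (((c \land b) \to a) \land (\neg b \land a)): no world accessible from u0 forces ((c \land b) \to a) \land (\neg b \land a).
Since the root u0 forces \neg (((c \land b) \to a) \land (\neg b \land a)) and forcing is persistent (monotone upward), every world forces it.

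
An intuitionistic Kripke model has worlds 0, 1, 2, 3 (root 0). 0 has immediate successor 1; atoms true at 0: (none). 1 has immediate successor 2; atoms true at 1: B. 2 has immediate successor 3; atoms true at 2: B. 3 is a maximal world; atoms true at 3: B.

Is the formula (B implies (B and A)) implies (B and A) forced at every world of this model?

0 forces (B implies (B and A)) implies (B and A) vacuously: no world accessible from 0 forces the antecedent B implies (B and A).
Since the root 0 forces (B implies (B and A)) implies (B and A) and forcing is persistent (monotone upward), every world forces it.

Yes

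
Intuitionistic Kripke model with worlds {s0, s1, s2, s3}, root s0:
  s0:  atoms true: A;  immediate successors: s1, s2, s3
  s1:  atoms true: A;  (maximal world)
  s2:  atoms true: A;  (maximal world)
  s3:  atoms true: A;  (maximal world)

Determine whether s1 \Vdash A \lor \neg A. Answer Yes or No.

s1 \Vdash A \lor \neg A via the disjunct A.

Yes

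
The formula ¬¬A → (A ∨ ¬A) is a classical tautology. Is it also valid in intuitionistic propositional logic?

No

This is a variant of double-negation elimination (deriving excluded middle from double negation), which is not intuitionistically valid.
A Kripke countermodel: worlds 0, 1; order generated by 0 ≤ 1; atoms true at each world — 0:{}; 1:{A}.
0 ⊮ ¬¬A → (A ∨ ¬A): already at 0 itself, 0 ⊩ ¬¬A but 0 ⊮ A ∨ ¬A.
0 ⊮ A ∨ ¬A: neither disjunct is forced at 0.
0 lacks atom A, so 0 ⊮ A.
So the root 0 does not force the formula.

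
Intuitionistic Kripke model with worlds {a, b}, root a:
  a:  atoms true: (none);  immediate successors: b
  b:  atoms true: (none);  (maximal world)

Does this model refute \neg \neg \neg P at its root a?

a \Vdash \neg \neg \neg P: no world accessible from a forces \neg \neg P.
So the root a forces \neg \neg \neg P; the model is not a countermodel.

No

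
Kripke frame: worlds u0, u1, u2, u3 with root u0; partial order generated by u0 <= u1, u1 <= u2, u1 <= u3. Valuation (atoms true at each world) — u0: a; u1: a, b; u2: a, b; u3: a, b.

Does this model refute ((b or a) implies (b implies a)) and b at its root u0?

u0 does not force ((b or a) implies (b implies a)) and b since u0 fails b.
So the root u0 does not force ((b or a) implies (b implies a)) and b; the model is a countermodel.

Yes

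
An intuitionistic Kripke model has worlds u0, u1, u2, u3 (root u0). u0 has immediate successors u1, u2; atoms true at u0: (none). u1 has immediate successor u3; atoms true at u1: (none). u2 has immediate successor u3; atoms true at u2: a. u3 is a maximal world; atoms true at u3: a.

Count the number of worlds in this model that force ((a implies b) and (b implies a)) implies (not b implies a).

u0: forces it.
u1: forces it.
u2: forces it.
u3: forces it.
Worlds forcing the formula: {u0, u1, u2, u3}.

4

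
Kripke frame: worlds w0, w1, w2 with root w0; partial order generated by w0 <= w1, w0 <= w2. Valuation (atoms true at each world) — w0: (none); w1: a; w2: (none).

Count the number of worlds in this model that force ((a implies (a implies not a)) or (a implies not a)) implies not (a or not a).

w0: does not force it — w0 does not force ((a implies (a implies not a)) or (a implies not a)) implies not (a or not a): at the accessible world w2, w2 forces (a implies (a implies not a)) or (a implies not a) but w2 does not force not (a or not a).
w1: forces it.
w2: does not force it — w2 does not force ((a implies (a implies not a)) or (a implies not a)) implies not (a or not a): already at w2 itself, w2 forces (a implies (a implies not a)) or (a implies not a) but w2 does not force not (a or not a).
Worlds forcing the formula: {w1}.

1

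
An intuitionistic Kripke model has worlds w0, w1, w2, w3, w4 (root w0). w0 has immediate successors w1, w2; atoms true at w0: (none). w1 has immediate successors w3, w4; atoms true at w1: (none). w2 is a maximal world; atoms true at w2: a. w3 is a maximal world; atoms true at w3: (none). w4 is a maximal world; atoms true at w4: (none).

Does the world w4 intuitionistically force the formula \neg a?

Yes

w4 \Vdash \neg a: no world accessible from w4 forces a.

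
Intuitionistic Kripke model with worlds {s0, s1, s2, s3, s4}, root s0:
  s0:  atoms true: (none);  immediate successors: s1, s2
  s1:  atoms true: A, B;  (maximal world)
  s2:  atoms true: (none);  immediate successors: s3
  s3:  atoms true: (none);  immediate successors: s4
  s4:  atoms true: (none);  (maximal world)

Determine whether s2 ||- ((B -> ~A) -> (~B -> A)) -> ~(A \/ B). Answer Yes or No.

s2 ||- ((B -> ~A) -> (~B -> A)) -> ~(A \/ B) vacuously: no world accessible from s2 forces the antecedent (B -> ~A) -> (~B -> A).

Yes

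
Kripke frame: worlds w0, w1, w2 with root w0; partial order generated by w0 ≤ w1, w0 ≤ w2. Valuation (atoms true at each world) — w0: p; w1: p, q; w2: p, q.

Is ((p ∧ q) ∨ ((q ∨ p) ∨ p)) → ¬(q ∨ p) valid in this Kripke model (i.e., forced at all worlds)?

Not every world: w0 ⊮ ((p ∧ q) ∨ ((q ∨ p) ∨ p)) → ¬(q ∨ p).
w0 ⊮ ((p ∧ q) ∨ ((q ∨ p) ∨ p)) → ¬(q ∨ p): already at w0 itself, w0 ⊩ (p ∧ q) ∨ ((q ∨ p) ∨ p) but w0 ⊮ ¬(q ∨ p).
w0 ⊮ ¬(q ∨ p) since w0 is accessible from w0 and w0 ⊩ q ∨ p.

No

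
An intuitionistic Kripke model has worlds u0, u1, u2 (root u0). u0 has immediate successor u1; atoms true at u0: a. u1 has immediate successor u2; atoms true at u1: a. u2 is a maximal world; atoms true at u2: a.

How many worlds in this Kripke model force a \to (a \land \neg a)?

u0: does not force it — u0 \nVdash a \to (a \land \neg a): already at u0 itself, u0 \Vdash a but u0 \nVdash a \land \neg a.
u1: does not force it — u1 \nVdash a \to (a \land \neg a): already at u1 itself, u1 \Vdash a but u1 \nVdash a \land \neg a.
u2: does not force it.
Worlds forcing the formula: { }.

0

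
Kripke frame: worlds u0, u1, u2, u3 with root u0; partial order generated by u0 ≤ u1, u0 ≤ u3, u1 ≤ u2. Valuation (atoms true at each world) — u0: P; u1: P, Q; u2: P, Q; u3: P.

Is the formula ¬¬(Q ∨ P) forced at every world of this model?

Yes

u0 ⊩ ¬¬(Q ∨ P): no world accessible from u0 forces ¬(Q ∨ P).
Since the root u0 forces ¬¬(Q ∨ P) and forcing is persistent (monotone upward), every world forces it.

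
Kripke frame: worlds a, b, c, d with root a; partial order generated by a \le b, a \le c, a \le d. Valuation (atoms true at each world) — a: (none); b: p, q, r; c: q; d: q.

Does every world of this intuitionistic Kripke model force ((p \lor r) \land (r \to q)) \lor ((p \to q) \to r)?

No

Not every world: a \nVdash ((p \lor r) \land (r \to q)) \lor ((p \to q) \to r).
a \nVdash ((p \lor r) \land (r \to q)) \lor ((p \to q) \to r): neither disjunct is forced at a.
a \nVdash (p \lor r) \land (r \to q) since a fails p \lor r.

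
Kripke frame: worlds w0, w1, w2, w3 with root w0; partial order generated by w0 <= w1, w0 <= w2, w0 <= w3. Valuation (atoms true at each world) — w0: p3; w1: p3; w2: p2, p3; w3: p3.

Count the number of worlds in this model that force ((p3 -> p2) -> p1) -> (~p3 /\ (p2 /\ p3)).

1

w0: does not force it — w0 ||-/- ((p3 -> p2) -> p1) -> (~p3 /\ (p2 /\ p3)): at the accessible world w1, w1 ||- (p3 -> p2) -> p1 but w1 ||-/- ~p3 /\ (p2 /\ p3).
w1: does not force it — w1 ||-/- ((p3 -> p2) -> p1) -> (~p3 /\ (p2 /\ p3)): already at w1 itself, w1 ||- (p3 -> p2) -> p1 but w1 ||-/- ~p3 /\ (p2 /\ p3).
w2: forces it.
w3: does not force it — w3 ||-/- ((p3 -> p2) -> p1) -> (~p3 /\ (p2 /\ p3)): already at w3 itself, w3 ||- (p3 -> p2) -> p1 but w3 ||-/- ~p3 /\ (p2 /\ p3).
Worlds forcing the formula: {w2}.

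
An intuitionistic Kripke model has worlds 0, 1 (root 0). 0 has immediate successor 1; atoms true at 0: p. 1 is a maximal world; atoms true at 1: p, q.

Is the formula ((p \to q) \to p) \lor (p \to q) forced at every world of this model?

Yes

0 \Vdash ((p \to q) \to p) \lor (p \to q) via the disjunct (p \to q) \to p.
Since the root 0 forces ((p \to q) \to p) \lor (p \to q) and forcing is persistent (monotone upward), every world forces it.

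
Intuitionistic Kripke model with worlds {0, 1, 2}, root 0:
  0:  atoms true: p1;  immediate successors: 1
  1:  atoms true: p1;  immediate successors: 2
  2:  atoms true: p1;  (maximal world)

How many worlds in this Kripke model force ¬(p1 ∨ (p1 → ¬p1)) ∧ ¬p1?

0: does not force it — 0 ⊮ ¬(p1 ∨ (p1 → ¬p1)) ∧ ¬p1 since 0 fails ¬(p1 ∨ (p1 → ¬p1)).
1: does not force it.
2: does not force it.
Worlds forcing the formula: { }.

0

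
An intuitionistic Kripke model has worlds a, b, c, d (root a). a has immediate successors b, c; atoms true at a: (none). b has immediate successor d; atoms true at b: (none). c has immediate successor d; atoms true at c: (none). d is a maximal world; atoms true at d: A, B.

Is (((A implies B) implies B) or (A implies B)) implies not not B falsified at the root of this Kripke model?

a forces (((A implies B) implies B) or (A implies B)) implies not not B: every world accessible from a that forces ((A implies B) implies B) or (A implies B) (namely a, b, c, d) also forces not not B.
So the root a forces (((A implies B) implies B) or (A implies B)) implies not not B; the model is not a countermodel.

No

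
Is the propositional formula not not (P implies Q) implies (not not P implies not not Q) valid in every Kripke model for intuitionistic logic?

Yes

This is the distribution of double negation over implication, which is intuitionistically derivable.
Assume not not (P implies Q) and not not P; suppose not Q. Then P implies Q would give not P (by contraposition), contradicting not not P; so not (P implies Q), contradicting not not (P implies Q). Hence not not Q.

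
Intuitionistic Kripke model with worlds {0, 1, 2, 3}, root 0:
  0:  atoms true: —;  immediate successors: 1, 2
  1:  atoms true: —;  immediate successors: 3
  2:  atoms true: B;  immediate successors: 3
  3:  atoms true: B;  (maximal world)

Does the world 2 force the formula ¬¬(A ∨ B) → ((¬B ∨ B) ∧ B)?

Yes

2 ⊩ ¬¬(A ∨ B) → ((¬B ∨ B) ∧ B): every world accessible from 2 that forces ¬¬(A ∨ B) (namely 2, 3) also forces (¬B ∨ B) ∧ B.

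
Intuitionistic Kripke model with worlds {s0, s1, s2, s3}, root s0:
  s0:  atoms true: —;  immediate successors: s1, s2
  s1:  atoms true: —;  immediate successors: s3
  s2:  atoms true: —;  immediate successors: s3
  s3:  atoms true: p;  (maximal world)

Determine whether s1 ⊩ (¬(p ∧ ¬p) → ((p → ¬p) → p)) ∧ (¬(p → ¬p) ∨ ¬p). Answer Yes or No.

Yes

s1 ⊩ (¬(p ∧ ¬p) → ((p → ¬p) → p)) ∧ (¬(p → ¬p) ∨ ¬p) since s1 forces both conjuncts.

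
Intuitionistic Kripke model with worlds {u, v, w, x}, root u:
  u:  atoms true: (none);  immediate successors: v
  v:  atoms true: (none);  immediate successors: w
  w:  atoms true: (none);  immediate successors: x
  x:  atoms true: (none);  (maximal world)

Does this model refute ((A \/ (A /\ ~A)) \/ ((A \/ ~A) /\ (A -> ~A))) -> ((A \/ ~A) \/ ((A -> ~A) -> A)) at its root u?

u ||- ((A \/ (A /\ ~A)) \/ ((A \/ ~A) /\ (A -> ~A))) -> ((A \/ ~A) \/ ((A -> ~A) -> A)): every world accessible from u that forces (A \/ (A /\ ~A)) \/ ((A \/ ~A) /\ (A -> ~A)) (namely u, v, w, x) also forces (A \/ ~A) \/ ((A -> ~A) -> A).
So the root u forces ((A \/ (A /\ ~A)) \/ ((A \/ ~A) /\ (A -> ~A))) -> ((A \/ ~A) \/ ((A -> ~A) -> A)); the model is not a countermodel.

No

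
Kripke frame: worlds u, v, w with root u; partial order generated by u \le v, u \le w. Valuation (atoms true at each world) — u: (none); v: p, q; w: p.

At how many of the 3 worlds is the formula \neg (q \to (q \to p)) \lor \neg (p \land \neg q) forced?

1

u: does not force it — u \nVdash \neg (q \to (q \to p)) \lor \neg (p \land \neg q): neither disjunct is forced at u.
v: forces it.
w: does not force it.
Worlds forcing the formula: {v}.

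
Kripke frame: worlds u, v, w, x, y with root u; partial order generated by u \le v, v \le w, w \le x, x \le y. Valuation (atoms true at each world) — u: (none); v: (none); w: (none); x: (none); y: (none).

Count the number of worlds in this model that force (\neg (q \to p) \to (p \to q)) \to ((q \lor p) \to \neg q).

5

u: forces it.
v: forces it.
w: forces it.
x: forces it.
y: forces it.
Worlds forcing the formula: {u, v, w, x, y}.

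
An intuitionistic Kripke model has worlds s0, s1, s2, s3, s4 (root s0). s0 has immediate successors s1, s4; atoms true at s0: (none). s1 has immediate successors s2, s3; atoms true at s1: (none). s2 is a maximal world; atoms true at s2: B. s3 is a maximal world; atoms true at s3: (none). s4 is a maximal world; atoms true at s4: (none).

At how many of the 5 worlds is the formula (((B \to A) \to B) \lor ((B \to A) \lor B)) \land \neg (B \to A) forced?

s0: does not force it — s0 \nVdash (((B \to A) \to B) \lor ((B \to A) \lor B)) \land \neg (B \to A) since s0 fails ((B \to A) \to B) \lor ((B \to A) \lor B).
s1: does not force it.
s2: forces it.
s3: does not force it.
s4: does not force it.
Worlds forcing the formula: {s2}.

1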